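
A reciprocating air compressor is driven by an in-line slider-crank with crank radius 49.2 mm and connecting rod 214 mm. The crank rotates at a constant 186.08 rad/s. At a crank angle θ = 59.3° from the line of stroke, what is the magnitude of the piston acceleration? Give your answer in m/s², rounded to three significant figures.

ω = 186.1 rad/s
x(θ) = r cosθ + √(L² − r² sin²θ); with ω constant, a = ω²·d²x/dθ².
d²x/dθ² = −r cosθ − r²(cos2θ)/√u − r⁴ sin²2θ/(4u^{3/2}),  u = L² − r² sin²θ = 0.0440063 m².
Substituting r = 0.0492 m, L = 0.214 m, θ = 59.3°: d²x/dθ² = -0.019717 m.
a = ω²·d²x/dθ² = (186.1)²·(-0.019717) = -682.73 m/s²;  |a| = 682.73 m/s².

683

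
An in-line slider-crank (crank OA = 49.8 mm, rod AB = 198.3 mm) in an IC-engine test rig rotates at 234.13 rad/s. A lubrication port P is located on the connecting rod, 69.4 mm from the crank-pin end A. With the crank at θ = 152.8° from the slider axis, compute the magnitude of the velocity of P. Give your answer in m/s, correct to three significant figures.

ω = 234.1 rad/s.  Crank-pin speed |V_A| = rω = 11.66 m/s, perpendicular to OA.
Rod angle: sinφ = −(r/L) sinθ ⇒ φ = -6.592°; ω_rod = −rω cosθ/√(L²−r²sin²θ) = +52.644 rad/s.
V_P = V_A + ω_rod × AP, with AP = 0.0694 m along the rod.
Components: V_Px = −rω sinθ − a·ω_rod·sinφ = -4.9102 m/s;  V_Py = rω cosθ + a·ω_rod·cosφ = -6.741 m/s.
|V_P| = √(V_Px² + V_Py²) = 8.3397 m/s.

8.34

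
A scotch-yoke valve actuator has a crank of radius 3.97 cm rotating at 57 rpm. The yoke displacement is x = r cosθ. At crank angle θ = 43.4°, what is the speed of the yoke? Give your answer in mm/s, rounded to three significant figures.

ω = 5.969 rad/s (from 57 rpm).
x = r cosθ ⇒ ẋ = −rω sinθ.
|v| = rω|sinθ| = 0.0397·5.969·|sin 43.4°| = 0.16282 m/s = 162.82 mm/s.

163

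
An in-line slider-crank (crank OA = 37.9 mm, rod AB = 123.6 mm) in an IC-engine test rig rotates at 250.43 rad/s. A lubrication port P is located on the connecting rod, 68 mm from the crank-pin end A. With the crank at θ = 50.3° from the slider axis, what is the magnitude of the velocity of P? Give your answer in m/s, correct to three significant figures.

8.56

ω = 250.4 rad/s.  Crank-pin speed |V_A| = rω = 9.4913 m/s, perpendicular to OA.
Rod angle: sinφ = −(r/L) sinθ ⇒ φ = -13.646°; ω_rod = −rω cosθ/√(L²−r²sin²θ) = -50.476 rad/s.
V_P = V_A + ω_rod × AP, with AP = 0.068 m along the rod.
Components: V_Px = −rω sinθ − a·ω_rod·sinφ = -8.1124 m/s;  V_Py = rω cosθ + a·ω_rod·cosφ = +2.7272 m/s.
|V_P| = √(V_Px² + V_Py²) = 8.5585 m/s.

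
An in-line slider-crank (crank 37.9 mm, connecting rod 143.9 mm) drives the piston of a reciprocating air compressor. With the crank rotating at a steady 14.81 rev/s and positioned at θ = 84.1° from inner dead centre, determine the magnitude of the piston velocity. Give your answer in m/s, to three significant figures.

3.61

ω = 2π·14.8 = 93.05 rad/s
For an in-line slider-crank, x = r cosθ + √(L² − r² sin²θ), so v = −rω sinθ·[1 + r cosθ/√(L² − r² sin²θ)].
With r = 0.0379 m, L = 0.1439 m, θ = 84.1°: √(L² − r² sin²θ) = 0.13887 m.
v = −0.0379·93.05·0.99470·[1 + 0.0379·0.10279/0.13887] = -3.6065 m/s.
|v| = 3.6065 m/s.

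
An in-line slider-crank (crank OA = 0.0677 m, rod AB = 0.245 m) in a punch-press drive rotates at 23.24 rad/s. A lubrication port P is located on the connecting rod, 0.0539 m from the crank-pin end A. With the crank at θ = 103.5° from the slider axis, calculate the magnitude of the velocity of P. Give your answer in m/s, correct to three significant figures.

1.53

ω = 23.24 rad/s.  Crank-pin speed |V_A| = rω = 1.5733 m/s, perpendicular to OA.
Rod angle: sinφ = −(r/L) sinθ ⇒ φ = -15.586°; ω_rod = −rω cosθ/√(L²−r²sin²θ) = +1.5564 rad/s.
V_P = V_A + ω_rod × AP, with AP = 0.0539 m along the rod.
Components: V_Px = −rω sinθ − a·ω_rod·sinφ = -1.5073 m/s;  V_Py = rω cosθ + a·ω_rod·cosφ = -0.28649 m/s.
|V_P| = √(V_Px² + V_Py²) = 1.5343 m/s.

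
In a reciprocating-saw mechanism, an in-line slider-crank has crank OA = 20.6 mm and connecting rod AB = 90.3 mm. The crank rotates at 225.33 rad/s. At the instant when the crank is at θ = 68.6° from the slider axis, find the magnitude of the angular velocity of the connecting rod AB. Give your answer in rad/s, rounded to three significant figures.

ω = 225.3 rad/s
The rod makes angle φ with the slider axis where L sinφ = r sinθ; differentiating, L cosφ·φ̇ = r ω cosθ.
L cosφ = √(L² − r² sin²θ) = 0.08824 m.
|ω_rod| = r ω |cosθ| / √(L² − r² sin²θ) = 0.0206·225.3·0.36488/0.08824 = 19.194 rad/s.

19.2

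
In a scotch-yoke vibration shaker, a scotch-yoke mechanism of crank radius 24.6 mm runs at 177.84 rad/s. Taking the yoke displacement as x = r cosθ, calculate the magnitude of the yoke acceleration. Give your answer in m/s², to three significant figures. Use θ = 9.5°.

ω = 177.8 rad/s
x = r cosθ ⇒ ẍ = −rω² cosθ (ω constant).
|a| = rω²|cosθ| = 0.0246·(177.8)²·|cos 9.5°| = 767.36 m/s².

767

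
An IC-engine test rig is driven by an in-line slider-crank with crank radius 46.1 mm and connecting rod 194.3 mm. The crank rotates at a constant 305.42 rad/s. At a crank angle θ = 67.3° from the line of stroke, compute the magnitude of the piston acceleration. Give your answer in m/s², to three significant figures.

933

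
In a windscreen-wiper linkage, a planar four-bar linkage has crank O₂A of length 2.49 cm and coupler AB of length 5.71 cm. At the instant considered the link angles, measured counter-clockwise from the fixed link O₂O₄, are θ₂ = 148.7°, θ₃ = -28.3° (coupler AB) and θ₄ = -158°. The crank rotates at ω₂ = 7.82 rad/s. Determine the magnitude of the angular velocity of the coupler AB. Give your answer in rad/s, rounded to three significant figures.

3.55

ω₂ = 7.82 rad/s
Differentiating the loop-closure r₂e^{iθ₂}+r₃e^{iθ₃}=r₁+r₄e^{iθ₄} gives r₂ω₂e^{iθ₂}+r₃ω₃e^{iθ₃}=r₄ω₄e^{iθ₄}.
Eliminating the other unknown: ω₃ = r₂ω₂ sin(θ₄−θ₂) / [r₃ sin(θ₃−θ₄)].
Numerator sine = +0.80178; denominator sine = +0.76940.
Result = 0.0249·7.82·(+0.80178) / (0.0571·(+0.76940)) = +3.5536 rad/s; magnitude 3.5536 rad/s.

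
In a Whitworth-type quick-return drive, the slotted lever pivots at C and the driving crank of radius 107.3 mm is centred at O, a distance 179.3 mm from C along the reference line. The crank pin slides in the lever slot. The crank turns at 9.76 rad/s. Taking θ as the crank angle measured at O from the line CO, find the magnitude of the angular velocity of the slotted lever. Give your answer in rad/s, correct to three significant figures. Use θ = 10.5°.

3.64

ω = 9.76 rad/s
Crank pin A relative to C: A = (d + r cosθ, r sinθ); lever angle φ = atan2(r sinθ, d + r cosθ).
Differentiating tanφ: φ̇ = rω(d cosθ + r)/(d² + r² + 2dr cosθ).
d² + r² + 2dr cosθ = |CA|² = 0.0814952 m²;  d cosθ + r = +0.2836 m.
|ω_lever| = |0.1073·9.76·+0.2836| / 0.0814952 = 3.6443 rad/s.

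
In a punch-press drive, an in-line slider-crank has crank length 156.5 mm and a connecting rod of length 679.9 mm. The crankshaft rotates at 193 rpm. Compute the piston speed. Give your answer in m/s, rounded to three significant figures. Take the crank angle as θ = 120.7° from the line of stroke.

ω = 2π·193/60 = 20.21 rad/s
For an in-line slider-crank, x = r cosθ + √(L² − r² sin²θ), so v = −rω sinθ·[1 + r cosθ/√(L² − r² sin²θ)].
With r = 0.1565 m, L = 0.6799 m, θ = 120.7°: √(L² − r² sin²θ) = 0.66645 m.
v = −0.1565·20.21·0.85985·[1 + 0.1565·-0.51054/0.66645] = -2.3937 m/s.
|v| = 2.3937 m/s.

2.39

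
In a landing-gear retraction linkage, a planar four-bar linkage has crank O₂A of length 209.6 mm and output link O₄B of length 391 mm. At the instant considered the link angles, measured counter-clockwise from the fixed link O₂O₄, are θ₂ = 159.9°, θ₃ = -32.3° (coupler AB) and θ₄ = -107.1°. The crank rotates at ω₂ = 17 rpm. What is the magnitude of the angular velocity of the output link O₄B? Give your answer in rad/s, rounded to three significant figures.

ω₂ = 1.78 rad/s (from 17 rpm).
Differentiating the loop-closure r₂e^{iθ₂}+r₃e^{iθ₃}=r₁+r₄e^{iθ₄} gives r₂ω₂e^{iθ₂}+r₃ω₃e^{iθ₃}=r₄ω₄e^{iθ₄}.
Eliminating the other unknown: ω₄ = r₂ω₂ sin(θ₂−θ₃) / [r₄ sin(θ₄−θ₃)].
Numerator sine = -0.21132; denominator sine = -0.96502.
Result = 0.2096·1.78·(-0.21132) / (0.391·(-0.96502)) = +0.20898 rad/s; magnitude 0.20898 rad/s.

0.209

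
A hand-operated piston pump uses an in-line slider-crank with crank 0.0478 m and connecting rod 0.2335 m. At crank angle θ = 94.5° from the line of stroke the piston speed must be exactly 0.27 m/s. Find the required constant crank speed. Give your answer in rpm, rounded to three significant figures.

55.0

For an in-line slider-crank, |v_piston| = rω|sinθ|·[1 + r cosθ/√(L² − r² sin²θ)].
With r = 0.0478 m, L = 0.2335 m, θ = 94.5°: the bracketed kinematic factor |dx/dθ| = 0.046871 m.
ω = v/|dx/dθ| = 0.27/0.046871 = 5.7605 rad/s.
N = 60ω/(2π) = 55.009 rpm.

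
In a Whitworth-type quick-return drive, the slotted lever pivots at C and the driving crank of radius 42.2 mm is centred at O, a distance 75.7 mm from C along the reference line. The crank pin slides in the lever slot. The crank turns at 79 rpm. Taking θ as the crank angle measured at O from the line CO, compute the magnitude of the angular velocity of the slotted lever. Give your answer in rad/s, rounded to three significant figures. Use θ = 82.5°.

ω = 8.273 rad/s (from 79 rpm).
Crank pin A relative to C: A = (d + r cosθ, r sinθ); lever angle φ = atan2(r sinθ, d + r cosθ).
Differentiating tanφ: φ̇ = rω(d cosθ + r)/(d² + r² + 2dr cosθ).
d² + r² + 2dr cosθ = |CA|² = 0.00834527 m²;  d cosθ + r = +0.052081 m.
|ω_lever| = |0.0422·8.273·+0.052081| / 0.00834527 = 2.1787 rad/s.

2.18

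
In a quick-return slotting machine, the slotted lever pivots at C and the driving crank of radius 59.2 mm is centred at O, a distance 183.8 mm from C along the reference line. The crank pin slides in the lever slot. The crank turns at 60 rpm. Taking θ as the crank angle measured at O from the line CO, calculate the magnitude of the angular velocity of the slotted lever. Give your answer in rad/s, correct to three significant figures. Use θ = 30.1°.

1.45

ω = 6.283 rad/s (from 60 rpm).
Crank pin A relative to C: A = (d + r cosθ, r sinθ); lever angle φ = atan2(r sinθ, d + r cosθ).
Differentiating tanφ: φ̇ = rω(d cosθ + r)/(d² + r² + 2dr cosθ).
d² + r² + 2dr cosθ = |CA|² = 0.0561144 m²;  d cosθ + r = +0.21821 m.
|ω_lever| = |0.0592·6.283·+0.21821| / 0.0561144 = 1.4465 rad/s.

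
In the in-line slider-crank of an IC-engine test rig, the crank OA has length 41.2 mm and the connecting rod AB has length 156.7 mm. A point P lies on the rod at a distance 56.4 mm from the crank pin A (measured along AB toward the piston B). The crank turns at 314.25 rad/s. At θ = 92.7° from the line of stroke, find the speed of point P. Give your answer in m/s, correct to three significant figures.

ω = 314.2 rad/s.  Crank-pin speed |V_A| = rω = 12.947 m/s, perpendicular to OA.
Rod angle: sinφ = −(r/L) sinθ ⇒ φ = -15.226°; ω_rod = −rω cosθ/√(L²−r²sin²θ) = +4.0337 rad/s.
V_P = V_A + ω_rod × AP, with AP = 0.0564 m along the rod.
Components: V_Px = −rω sinθ − a·ω_rod·sinφ = -12.873 m/s;  V_Py = rω cosθ + a·ω_rod·cosφ = -0.39038 m/s.
|V_P| = √(V_Px² + V_Py²) = 12.879 m/s.

12.9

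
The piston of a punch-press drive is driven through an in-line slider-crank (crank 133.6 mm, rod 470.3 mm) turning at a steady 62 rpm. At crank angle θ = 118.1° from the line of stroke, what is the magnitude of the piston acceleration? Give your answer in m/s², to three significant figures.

3.55

ω = 2π·62/60 = 6.493 rad/s
x(θ) = r cosθ + √(L² − r² sin²θ); with ω constant, a = ω²·d²x/dθ².
d²x/dθ² = −r cosθ − r²(cos2θ)/√u − r⁴ sin²2θ/(4u^{3/2}),  u = L² − r² sin²θ = 0.207293 m².
Substituting r = 0.1336 m, L = 0.4703 m, θ = 118.1°: d²x/dθ² = +0.084153 m.
a = ω²·d²x/dθ² = (6.493)²·(+0.084153) = +3.5474 m/s²;  |a| = 3.5474 m/s².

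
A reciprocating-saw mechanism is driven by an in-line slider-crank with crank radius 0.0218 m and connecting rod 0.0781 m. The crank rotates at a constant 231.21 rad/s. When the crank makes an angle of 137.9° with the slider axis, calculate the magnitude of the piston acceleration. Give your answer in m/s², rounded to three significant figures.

ω = 231.2 rad/s
x(θ) = r cosθ + √(L² − r² sin²θ); with ω constant, a = ω²·d²x/dθ².
d²x/dθ² = −r cosθ − r²(cos2θ)/√u − r⁴ sin²2θ/(4u^{3/2}),  u = L² − r² sin²θ = 0.005886 m².
Substituting r = 0.0218 m, L = 0.0781 m, θ = 137.9°: d²x/dθ² = +0.015425 m.
a = ω²·d²x/dθ² = (231.2)²·(+0.015425) = +824.61 m/s²;  |a| = 824.61 m/s².

825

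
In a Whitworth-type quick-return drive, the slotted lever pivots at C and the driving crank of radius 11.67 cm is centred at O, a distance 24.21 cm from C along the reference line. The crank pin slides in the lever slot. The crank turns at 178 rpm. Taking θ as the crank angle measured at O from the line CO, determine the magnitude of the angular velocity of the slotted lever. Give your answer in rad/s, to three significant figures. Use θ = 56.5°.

ω = 18.64 rad/s (from 178 rpm).
Crank pin A relative to C: A = (d + r cosθ, r sinθ); lever angle φ = atan2(r sinθ, d + r cosθ).
Differentiating tanφ: φ̇ = rω(d cosθ + r)/(d² + r² + 2dr cosθ).
d² + r² + 2dr cosθ = |CA|² = 0.103419 m²;  d cosθ + r = +0.25032 m.
|ω_lever| = |0.1167·18.64·+0.25032| / 0.103419 = 5.2653 rad/s.

5.27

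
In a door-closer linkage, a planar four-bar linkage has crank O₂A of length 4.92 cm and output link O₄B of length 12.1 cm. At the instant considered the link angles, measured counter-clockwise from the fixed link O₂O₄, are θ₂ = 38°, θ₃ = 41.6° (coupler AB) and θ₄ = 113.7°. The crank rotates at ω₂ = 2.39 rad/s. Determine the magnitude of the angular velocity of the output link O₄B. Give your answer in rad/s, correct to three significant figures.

ω₂ = 2.39 rad/s
Differentiating the loop-closure r₂e^{iθ₂}+r₃e^{iθ₃}=r₁+r₄e^{iθ₄} gives r₂ω₂e^{iθ₂}+r₃ω₃e^{iθ₃}=r₄ω₄e^{iθ₄}.
Eliminating the other unknown: ω₄ = r₂ω₂ sin(θ₂−θ₃) / [r₄ sin(θ₄−θ₃)].
Numerator sine = -0.06279; denominator sine = +0.95159.
Result = 0.0492·2.39·(-0.06279) / (0.121·(+0.95159)) = -0.064124 rad/s; magnitude 0.064124 rad/s.

0.0641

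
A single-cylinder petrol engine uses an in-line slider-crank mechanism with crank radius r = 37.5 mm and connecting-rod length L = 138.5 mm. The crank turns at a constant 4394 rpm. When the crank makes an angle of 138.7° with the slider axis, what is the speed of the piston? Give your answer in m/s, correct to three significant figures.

9.03

ω = 2π·4394/60 = 460.1 rad/s
For an in-line slider-crank, x = r cosθ + √(L² − r² sin²θ), so v = −rω sinθ·[1 + r cosθ/√(L² − r² sin²θ)].
With r = 0.0375 m, L = 0.1385 m, θ = 138.7°: √(L² − r² sin²θ) = 0.13627 m.
v = −0.0375·460.1·0.66000·[1 + 0.0375·-0.75126/0.13627] = -9.034 m/s.
|v| = 9.034 m/s.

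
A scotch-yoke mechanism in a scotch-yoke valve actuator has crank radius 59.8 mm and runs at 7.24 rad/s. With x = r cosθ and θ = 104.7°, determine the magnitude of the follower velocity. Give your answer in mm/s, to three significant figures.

ω = 7.24 rad/s
x = r cosθ ⇒ ẋ = −rω sinθ.
|v| = rω|sinθ| = 0.0598·7.24·|sin 104.7°| = 0.41878 m/s = 418.78 mm/s.

419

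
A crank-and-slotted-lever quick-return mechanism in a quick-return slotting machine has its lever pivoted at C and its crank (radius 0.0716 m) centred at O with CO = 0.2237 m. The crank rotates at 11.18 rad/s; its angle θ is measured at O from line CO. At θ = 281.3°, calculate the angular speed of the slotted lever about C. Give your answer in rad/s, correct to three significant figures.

ω = 11.18 rad/s
Crank pin A relative to C: A = (d + r cosθ, r sinθ); lever angle φ = atan2(r sinθ, d + r cosθ).
Differentiating tanφ: φ̇ = rω(d cosθ + r)/(d² + r² + 2dr cosθ).
d² + r² + 2dr cosθ = |CA|² = 0.0614452 m²;  d cosθ + r = +0.11543 m.
|ω_lever| = |0.0716·11.18·+0.11543| / 0.0614452 = 1.5038 rad/s.

1.50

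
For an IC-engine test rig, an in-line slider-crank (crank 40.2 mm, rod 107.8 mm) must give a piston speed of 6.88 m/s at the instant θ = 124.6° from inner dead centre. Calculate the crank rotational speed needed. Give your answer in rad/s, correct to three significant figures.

For an in-line slider-crank, |v_piston| = rω|sinθ|·[1 + r cosθ/√(L² − r² sin²θ)].
With r = 0.0402 m, L = 0.1078 m, θ = 124.6°: the bracketed kinematic factor |dx/dθ| = 0.025728 m.
ω = v/|dx/dθ| = 6.88/0.025728 = 267.42 rad/s.

267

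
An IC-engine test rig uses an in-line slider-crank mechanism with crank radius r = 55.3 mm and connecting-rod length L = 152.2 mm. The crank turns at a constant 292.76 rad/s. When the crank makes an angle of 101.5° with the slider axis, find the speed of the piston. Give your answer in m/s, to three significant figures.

14.6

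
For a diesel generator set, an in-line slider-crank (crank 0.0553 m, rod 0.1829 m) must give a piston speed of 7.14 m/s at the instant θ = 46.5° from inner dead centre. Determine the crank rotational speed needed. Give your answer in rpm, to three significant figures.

For an in-line slider-crank, |v_piston| = rω|sinθ|·[1 + r cosθ/√(L² − r² sin²θ)].
With r = 0.0553 m, L = 0.1829 m, θ = 46.5°: the bracketed kinematic factor |dx/dθ| = 0.04867 m.
ω = v/|dx/dθ| = 7.14/0.04867 = 146.7 rad/s.
N = 60ω/(2π) = 1400.9 rpm.

1400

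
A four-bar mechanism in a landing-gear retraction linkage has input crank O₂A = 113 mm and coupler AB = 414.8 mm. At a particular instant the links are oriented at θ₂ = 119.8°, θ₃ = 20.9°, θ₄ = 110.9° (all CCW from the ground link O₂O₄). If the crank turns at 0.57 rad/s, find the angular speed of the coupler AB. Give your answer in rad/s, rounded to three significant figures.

ω₂ = 0.57 rad/s
Differentiating the loop-closure r₂e^{iθ₂}+r₃e^{iθ₃}=r₁+r₄e^{iθ₄} gives r₂ω₂e^{iθ₂}+r₃ω₃e^{iθ₃}=r₄ω₄e^{iθ₄}.
Eliminating the other unknown: ω₃ = r₂ω₂ sin(θ₄−θ₂) / [r₃ sin(θ₃−θ₄)].
Numerator sine = -0.15471; denominator sine = -1.00000.
Result = 0.113·0.57·(-0.15471) / (0.4148·(-1.00000)) = +0.024023 rad/s; magnitude 0.024023 rad/s.

0.0240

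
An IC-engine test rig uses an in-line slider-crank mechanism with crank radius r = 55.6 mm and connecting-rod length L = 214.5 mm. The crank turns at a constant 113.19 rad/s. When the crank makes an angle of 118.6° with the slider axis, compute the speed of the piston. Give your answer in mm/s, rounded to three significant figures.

4820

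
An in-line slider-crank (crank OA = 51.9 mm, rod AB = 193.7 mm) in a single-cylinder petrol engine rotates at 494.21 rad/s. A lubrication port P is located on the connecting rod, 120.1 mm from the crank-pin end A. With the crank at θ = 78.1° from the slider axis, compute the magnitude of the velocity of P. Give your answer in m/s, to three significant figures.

26.1

ω = 494.2 rad/s.  Crank-pin speed |V_A| = rω = 25.649 m/s, perpendicular to OA.
Rod angle: sinφ = −(r/L) sinθ ⇒ φ = -15.200°; ω_rod = −rω cosθ/√(L²−r²sin²θ) = -28.295 rad/s.
V_P = V_A + ω_rod × AP, with AP = 0.1201 m along the rod.
Components: V_Px = −rω sinθ − a·ω_rod·sinφ = -25.989 m/s;  V_Py = rω cosθ + a·ω_rod·cosφ = +2.0097 m/s.
|V_P| = √(V_Px² + V_Py²) = 26.067 m/s.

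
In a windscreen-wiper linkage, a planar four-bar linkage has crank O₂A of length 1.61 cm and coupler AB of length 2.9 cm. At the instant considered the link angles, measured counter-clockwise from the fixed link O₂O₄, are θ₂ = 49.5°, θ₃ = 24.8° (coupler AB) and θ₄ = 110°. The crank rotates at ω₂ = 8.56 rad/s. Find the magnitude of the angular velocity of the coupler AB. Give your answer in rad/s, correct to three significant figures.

4.15

ω₂ = 8.56 rad/s
Differentiating the loop-closure r₂e^{iθ₂}+r₃e^{iθ₃}=r₁+r₄e^{iθ₄} gives r₂ω₂e^{iθ₂}+r₃ω₃e^{iθ₃}=r₄ω₄e^{iθ₄}.
Eliminating the other unknown: ω₃ = r₂ω₂ sin(θ₄−θ₂) / [r₃ sin(θ₃−θ₄)].
Numerator sine = +0.87036; denominator sine = -0.99649.
Result = 0.0161·8.56·(+0.87036) / (0.029·(-0.99649)) = -4.1507 rad/s; magnitude 4.1507 rad/s.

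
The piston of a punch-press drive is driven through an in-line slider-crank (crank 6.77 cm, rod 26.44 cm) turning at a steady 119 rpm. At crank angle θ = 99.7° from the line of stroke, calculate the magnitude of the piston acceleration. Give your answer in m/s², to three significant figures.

ω = 2π·119/60 = 12.46 rad/s
x(θ) = r cosθ + √(L² − r² sin²θ); with ω constant, a = ω²·d²x/dθ².
d²x/dθ² = −r cosθ − r²(cos2θ)/√u − r⁴ sin²2θ/(4u^{3/2}),  u = L² − r² sin²θ = 0.0654542 m².
Substituting r = 0.0677 m, L = 0.2644 m, θ = 99.7°: d²x/dθ² = +0.02827 m.
a = ω²·d²x/dθ² = (12.46)²·(+0.02827) = +4.3901 m/s²;  |a| = 4.3901 m/s².

4.39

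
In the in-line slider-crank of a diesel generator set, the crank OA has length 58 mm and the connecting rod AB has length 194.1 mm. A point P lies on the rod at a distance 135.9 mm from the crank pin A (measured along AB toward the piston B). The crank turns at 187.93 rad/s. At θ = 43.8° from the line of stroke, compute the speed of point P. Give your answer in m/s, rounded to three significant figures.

9.02

ω = 187.9 rad/s.  Crank-pin speed |V_A| = rω = 10.9 m/s, perpendicular to OA.
Rod angle: sinφ = −(r/L) sinθ ⇒ φ = -11.936°; ω_rod = −rω cosθ/√(L²−r²sin²θ) = -41.427 rad/s.
V_P = V_A + ω_rod × AP, with AP = 0.1359 m along the rod.
Components: V_Px = −rω sinθ − a·ω_rod·sinφ = -8.7087 m/s;  V_Py = rω cosθ + a·ω_rod·cosφ = +2.3589 m/s.
|V_P| = √(V_Px² + V_Py²) = 9.0225 m/s.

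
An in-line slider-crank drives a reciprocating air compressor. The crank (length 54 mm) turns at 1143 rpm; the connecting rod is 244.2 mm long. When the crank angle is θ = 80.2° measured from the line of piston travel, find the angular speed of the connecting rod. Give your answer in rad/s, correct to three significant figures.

ω = 119.7 rad/s (converted from 1143 rpm).
The rod makes angle φ with the slider axis where L sinφ = r sinθ; differentiating, L cosφ·φ̇ = r ω cosθ.
L cosφ = √(L² − r² sin²θ) = 0.23833 m.
|ω_rod| = r ω |cosθ| / √(L² − r² sin²θ) = 0.054·119.7·0.17021/0.23833 = 4.616 rad/s.

4.62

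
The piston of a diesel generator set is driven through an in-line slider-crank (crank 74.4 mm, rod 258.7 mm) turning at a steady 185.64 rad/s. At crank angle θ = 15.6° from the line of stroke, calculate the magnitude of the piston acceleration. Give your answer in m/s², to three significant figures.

ω = 185.6 rad/s
x(θ) = r cosθ + √(L² − r² sin²θ); with ω constant, a = ω²·d²x/dθ².
d²x/dθ² = −r cosθ − r²(cos2θ)/√u − r⁴ sin²2θ/(4u^{3/2}),  u = L² − r² sin²θ = 0.0665254 m².
Substituting r = 0.0744 m, L = 0.2587 m, θ = 15.6°: d²x/dθ² = -0.090136 m.
a = ω²·d²x/dθ² = (185.6)²·(-0.090136) = -3106.3 m/s²;  |a| = 3106.3 m/s².

3110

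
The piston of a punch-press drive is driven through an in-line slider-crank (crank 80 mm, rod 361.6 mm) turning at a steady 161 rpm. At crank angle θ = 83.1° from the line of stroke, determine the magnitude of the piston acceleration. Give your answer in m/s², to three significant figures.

2.27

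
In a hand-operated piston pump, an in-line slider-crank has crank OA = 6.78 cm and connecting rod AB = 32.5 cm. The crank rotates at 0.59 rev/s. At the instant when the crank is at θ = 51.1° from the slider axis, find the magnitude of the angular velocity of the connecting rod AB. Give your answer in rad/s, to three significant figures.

0.492

ω = 3.707 rad/s (converted from 0.59 rev/s).
The rod makes angle φ with the slider axis where L sinφ = r sinθ; differentiating, L cosφ·φ̇ = r ω cosθ.
L cosφ = √(L² − r² sin²θ) = 0.32069 m.
|ω_rod| = r ω |cosθ| / √(L² − r² sin²θ) = 0.0678·3.707·0.62796/0.32069 = 0.49217 rad/s.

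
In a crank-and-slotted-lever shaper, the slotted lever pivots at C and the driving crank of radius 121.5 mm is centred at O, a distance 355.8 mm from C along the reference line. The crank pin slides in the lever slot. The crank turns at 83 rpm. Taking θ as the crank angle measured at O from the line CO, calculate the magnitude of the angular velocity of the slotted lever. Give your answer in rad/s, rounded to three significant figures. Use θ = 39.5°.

2.01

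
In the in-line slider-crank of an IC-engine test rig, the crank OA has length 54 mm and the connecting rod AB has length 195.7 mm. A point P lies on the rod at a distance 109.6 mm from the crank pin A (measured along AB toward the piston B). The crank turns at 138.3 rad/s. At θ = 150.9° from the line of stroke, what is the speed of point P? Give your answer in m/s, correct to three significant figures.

4.25

ω = 138.3 rad/s.  Crank-pin speed |V_A| = rω = 7.4682 m/s, perpendicular to OA.
Rod angle: sinφ = −(r/L) sinθ ⇒ φ = -7.712°; ω_rod = −rω cosθ/√(L²−r²sin²θ) = +33.649 rad/s.
V_P = V_A + ω_rod × AP, with AP = 0.1096 m along the rod.
Components: V_Px = −rω sinθ − a·ω_rod·sinφ = -3.1371 m/s;  V_Py = rω cosθ + a·ω_rod·cosφ = -2.871 m/s.
|V_P| = √(V_Px² + V_Py²) = 4.2525 m/s.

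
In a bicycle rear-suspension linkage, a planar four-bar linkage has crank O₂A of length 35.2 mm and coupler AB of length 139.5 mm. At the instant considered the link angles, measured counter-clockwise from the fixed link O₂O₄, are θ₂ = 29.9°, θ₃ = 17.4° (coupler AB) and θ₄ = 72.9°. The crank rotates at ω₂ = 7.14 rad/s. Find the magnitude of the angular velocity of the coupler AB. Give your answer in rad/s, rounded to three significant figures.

1.49

ω₂ = 7.14 rad/s
Differentiating the loop-closure r₂e^{iθ₂}+r₃e^{iθ₃}=r₁+r₄e^{iθ₄} gives r₂ω₂e^{iθ₂}+r₃ω₃e^{iθ₃}=r₄ω₄e^{iθ₄}.
Eliminating the other unknown: ω₃ = r₂ω₂ sin(θ₄−θ₂) / [r₃ sin(θ₃−θ₄)].
Numerator sine = +0.68200; denominator sine = -0.82413.
Result = 0.0352·7.14·(+0.68200) / (0.1395·(-0.82413)) = -1.4909 rad/s; magnitude 1.4909 rad/s.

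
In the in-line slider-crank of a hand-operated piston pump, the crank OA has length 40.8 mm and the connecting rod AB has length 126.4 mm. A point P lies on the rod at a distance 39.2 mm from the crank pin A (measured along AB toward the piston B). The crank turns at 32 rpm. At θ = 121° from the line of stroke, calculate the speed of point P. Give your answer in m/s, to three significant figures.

0.121

ω = 3.351 rad/s.  Crank-pin speed |V_A| = rω = 0.13672 m/s, perpendicular to OA.
Rod angle: sinφ = −(r/L) sinθ ⇒ φ = -16.062°; ω_rod = −rω cosθ/√(L²−r²sin²θ) = +0.57973 rad/s.
V_P = V_A + ω_rod × AP, with AP = 0.0392 m along the rod.
Components: V_Px = −rω sinθ − a·ω_rod·sinφ = -0.11091 m/s;  V_Py = rω cosθ + a·ω_rod·cosφ = -0.048579 m/s.
|V_P| = √(V_Px² + V_Py²) = 0.12108 m/s.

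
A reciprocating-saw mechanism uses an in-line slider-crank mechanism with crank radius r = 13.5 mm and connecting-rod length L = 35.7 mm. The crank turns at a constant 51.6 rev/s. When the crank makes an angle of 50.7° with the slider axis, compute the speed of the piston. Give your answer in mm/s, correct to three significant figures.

ω = 2π·51.6 = 324.2 rad/s
For an in-line slider-crank, x = r cosθ + √(L² − r² sin²θ), so v = −rω sinθ·[1 + r cosθ/√(L² − r² sin²θ)].
With r = 0.0135 m, L = 0.0357 m, θ = 50.7°: √(L² − r² sin²θ) = 0.034137 m.
v = −0.0135·324.2·0.77384·[1 + 0.0135·0.63338/0.034137] = -4.2354 m/s.
|v| = 4.2354 m/s = 4235.4 mm/s.

4240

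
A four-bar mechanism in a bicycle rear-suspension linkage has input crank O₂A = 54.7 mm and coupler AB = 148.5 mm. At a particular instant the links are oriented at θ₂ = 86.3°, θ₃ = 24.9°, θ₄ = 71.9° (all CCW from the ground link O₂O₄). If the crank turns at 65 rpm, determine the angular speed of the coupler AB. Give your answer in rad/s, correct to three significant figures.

0.853

ω₂ = 6.807 rad/s (from 65 rpm).
Differentiating the loop-closure r₂e^{iθ₂}+r₃e^{iθ₃}=r₁+r₄e^{iθ₄} gives r₂ω₂e^{iθ₂}+r₃ω₃e^{iθ₃}=r₄ω₄e^{iθ₄}.
Eliminating the other unknown: ω₃ = r₂ω₂ sin(θ₄−θ₂) / [r₃ sin(θ₃−θ₄)].
Numerator sine = -0.24869; denominator sine = -0.73135.
Result = 0.0547·6.807·(-0.24869) / (0.1485·(-0.73135)) = +0.85258 rad/s; magnitude 0.85258 rad/s.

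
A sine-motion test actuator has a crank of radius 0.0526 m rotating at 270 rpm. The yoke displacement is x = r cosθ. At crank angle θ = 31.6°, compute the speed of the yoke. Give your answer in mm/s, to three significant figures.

779

ω = 28.27 rad/s (from 270 rpm).
x = r cosθ ⇒ ẋ = −rω sinθ.
|v| = rω|sinθ| = 0.0526·28.27·|sin 31.6°| = 0.77929 m/s = 779.29 mm/s.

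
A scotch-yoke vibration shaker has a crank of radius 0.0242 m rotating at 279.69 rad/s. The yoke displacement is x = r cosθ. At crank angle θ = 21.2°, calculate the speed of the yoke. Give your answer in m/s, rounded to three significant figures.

2.45

ω = 279.7 rad/s
x = r cosθ ⇒ ẋ = −rω sinθ.
|v| = rω|sinθ| = 0.0242·279.7·|sin 21.2°| = 2.4477 m/s.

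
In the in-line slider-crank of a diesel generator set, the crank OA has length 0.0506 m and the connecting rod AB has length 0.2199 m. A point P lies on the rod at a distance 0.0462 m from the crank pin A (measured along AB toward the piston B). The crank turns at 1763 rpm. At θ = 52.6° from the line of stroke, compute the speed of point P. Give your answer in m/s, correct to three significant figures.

ω = 184.6 rad/s.  Crank-pin speed |V_A| = rω = 9.3418 m/s, perpendicular to OA.
Rod angle: sinφ = −(r/L) sinθ ⇒ φ = -10.533°; ω_rod = −rω cosθ/√(L²−r²sin²θ) = -26.245 rad/s.
V_P = V_A + ω_rod × AP, with AP = 0.0462 m along the rod.
Components: V_Px = −rω sinθ − a·ω_rod·sinφ = -7.6429 m/s;  V_Py = rω cosθ + a·ω_rod·cosφ = +4.4819 m/s.
|V_P| = √(V_Px² + V_Py²) = 8.8601 m/s.

8.86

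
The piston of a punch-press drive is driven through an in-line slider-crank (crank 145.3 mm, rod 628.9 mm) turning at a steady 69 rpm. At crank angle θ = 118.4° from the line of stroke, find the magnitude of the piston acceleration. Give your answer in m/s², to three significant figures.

4.57

ω = 2π·69/60 = 7.226 rad/s
x(θ) = r cosθ + √(L² − r² sin²θ); with ω constant, a = ω²·d²x/dθ².
d²x/dθ² = −r cosθ − r²(cos2θ)/√u − r⁴ sin²2θ/(4u^{3/2}),  u = L² − r² sin²θ = 0.379179 m².
Substituting r = 0.1453 m, L = 0.6289 m, θ = 118.4°: d²x/dθ² = +0.087547 m.
a = ω²·d²x/dθ² = (7.226)²·(+0.087547) = +4.5709 m/s²;  |a| = 4.5709 m/s².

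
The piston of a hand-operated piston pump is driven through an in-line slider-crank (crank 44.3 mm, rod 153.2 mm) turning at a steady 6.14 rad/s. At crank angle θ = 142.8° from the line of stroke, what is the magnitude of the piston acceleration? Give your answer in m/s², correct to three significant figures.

ω = 6.14 rad/s
x(θ) = r cosθ + √(L² − r² sin²θ); with ω constant, a = ω²·d²x/dθ².
d²x/dθ² = −r cosθ − r²(cos2θ)/√u − r⁴ sin²2θ/(4u^{3/2}),  u = L² − r² sin²θ = 0.0227529 m².
Substituting r = 0.0443 m, L = 0.1532 m, θ = 142.8°: d²x/dθ² = +0.031527 m.
a = ω²·d²x/dθ² = (6.14)²·(+0.031527) = +1.1886 m/s²;  |a| = 1.1886 m/s².

1.19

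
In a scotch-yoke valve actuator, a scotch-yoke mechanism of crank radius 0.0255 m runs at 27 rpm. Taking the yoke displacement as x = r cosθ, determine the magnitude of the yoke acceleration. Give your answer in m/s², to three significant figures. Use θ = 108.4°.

0.0643

ω = 2.827 rad/s (from 27 rpm).
x = r cosθ ⇒ ẍ = −rω² cosθ (ω constant).
|a| = rω²|cosθ| = 0.0255·(2.827)²·|cos 108.4°| = 0.064347 m/s².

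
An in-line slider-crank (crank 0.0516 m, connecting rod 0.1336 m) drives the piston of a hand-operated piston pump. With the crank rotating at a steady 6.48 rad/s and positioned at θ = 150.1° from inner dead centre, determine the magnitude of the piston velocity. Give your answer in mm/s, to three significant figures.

ω = 6.48 rad/s
For an in-line slider-crank, x = r cosθ + √(L² − r² sin²θ), so v = −rω sinθ·[1 + r cosθ/√(L² − r² sin²θ)].
With r = 0.0516 m, L = 0.1336 m, θ = 150.1°: √(L² − r² sin²θ) = 0.1311 m.
v = −0.0516·6.48·0.49849·[1 + 0.0516·-0.86690/0.1311] = -0.10981 m/s.
|v| = 0.10981 m/s = 109.81 mm/s.

110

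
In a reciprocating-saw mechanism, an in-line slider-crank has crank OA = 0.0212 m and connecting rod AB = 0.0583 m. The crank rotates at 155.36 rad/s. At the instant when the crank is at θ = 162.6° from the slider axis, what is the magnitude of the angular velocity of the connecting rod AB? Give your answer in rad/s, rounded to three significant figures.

54.2

ω = 155.4 rad/s
The rod makes angle φ with the slider axis where L sinφ = r sinθ; differentiating, L cosφ·φ̇ = r ω cosθ.
L cosφ = √(L² − r² sin²θ) = 0.057954 m.
|ω_rod| = r ω |cosθ| / √(L² − r² sin²θ) = 0.0212·155.4·0.95424/0.057954 = 54.231 rad/s.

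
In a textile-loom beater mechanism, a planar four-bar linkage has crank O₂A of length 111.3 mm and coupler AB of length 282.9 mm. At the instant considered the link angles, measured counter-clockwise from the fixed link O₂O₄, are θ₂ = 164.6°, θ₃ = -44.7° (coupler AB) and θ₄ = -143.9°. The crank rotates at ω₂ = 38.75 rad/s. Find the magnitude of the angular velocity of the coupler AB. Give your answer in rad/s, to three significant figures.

ω₂ = 38.75 rad/s
Differentiating the loop-closure r₂e^{iθ₂}+r₃e^{iθ₃}=r₁+r₄e^{iθ₄} gives r₂ω₂e^{iθ₂}+r₃ω₃e^{iθ₃}=r₄ω₄e^{iθ₄}.
Eliminating the other unknown: ω₃ = r₂ω₂ sin(θ₄−θ₂) / [r₃ sin(θ₃−θ₄)].
Numerator sine = +0.78261; denominator sine = +0.98714.
Result = 0.1113·38.75·(+0.78261) / (0.2829·(+0.98714)) = +12.087 rad/s; magnitude 12.087 rad/s.

12.1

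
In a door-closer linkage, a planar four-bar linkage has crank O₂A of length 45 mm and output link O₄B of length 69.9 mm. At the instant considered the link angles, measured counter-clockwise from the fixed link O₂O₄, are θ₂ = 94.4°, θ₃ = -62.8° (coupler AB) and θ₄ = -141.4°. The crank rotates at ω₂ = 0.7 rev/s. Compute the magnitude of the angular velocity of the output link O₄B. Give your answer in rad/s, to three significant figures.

1.12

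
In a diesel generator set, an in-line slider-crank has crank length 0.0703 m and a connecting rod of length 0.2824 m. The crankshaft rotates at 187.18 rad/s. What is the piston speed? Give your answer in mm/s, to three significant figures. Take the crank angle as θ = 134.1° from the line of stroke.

7790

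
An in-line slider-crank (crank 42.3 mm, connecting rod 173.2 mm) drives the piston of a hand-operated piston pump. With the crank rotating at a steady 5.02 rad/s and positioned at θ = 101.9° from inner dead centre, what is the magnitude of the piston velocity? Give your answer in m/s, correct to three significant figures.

0.197

ω = 5.02 rad/s
For an in-line slider-crank, x = r cosθ + √(L² − r² sin²θ), so v = −rω sinθ·[1 + r cosθ/√(L² − r² sin²θ)].
With r = 0.0423 m, L = 0.1732 m, θ = 101.9°: √(L² − r² sin²θ) = 0.16818 m.
v = −0.0423·5.02·0.97851·[1 + 0.0423·-0.20620/0.16818] = -0.19701 m/s.
|v| = 0.19701 m/s.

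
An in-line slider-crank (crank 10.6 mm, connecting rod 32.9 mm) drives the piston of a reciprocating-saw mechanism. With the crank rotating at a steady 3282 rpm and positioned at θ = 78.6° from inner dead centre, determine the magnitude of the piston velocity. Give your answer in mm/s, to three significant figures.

3810

ω = 2π·3282/60 = 343.7 rad/s
For an in-line slider-crank, x = r cosθ + √(L² − r² sin²θ), so v = −rω sinθ·[1 + r cosθ/√(L² − r² sin²θ)].
With r = 0.0106 m, L = 0.0329 m, θ = 78.6°: √(L² − r² sin²θ) = 0.031216 m.
v = −0.0106·343.7·0.98027·[1 + 0.0106·0.19766/0.031216] = -3.8109 m/s.
|v| = 3.8109 m/s = 3810.9 mm/s.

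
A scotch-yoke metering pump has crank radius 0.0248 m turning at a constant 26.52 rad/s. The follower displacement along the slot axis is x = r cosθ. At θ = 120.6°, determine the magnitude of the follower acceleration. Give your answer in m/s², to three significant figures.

ω = 26.52 rad/s
x = r cosθ ⇒ ẍ = −rω² cosθ (ω constant).
|a| = rω²|cosθ| = 0.0248·(26.52)²·|cos 120.6°| = 8.8788 m/s².

8.88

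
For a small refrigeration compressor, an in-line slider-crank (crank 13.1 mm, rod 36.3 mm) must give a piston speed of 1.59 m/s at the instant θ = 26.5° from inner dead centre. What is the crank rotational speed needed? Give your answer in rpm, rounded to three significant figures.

1960

For an in-line slider-crank, |v_piston| = rω|sinθ|·[1 + r cosθ/√(L² − r² sin²θ)].
With r = 0.0131 m, L = 0.0363 m, θ = 26.5°: the bracketed kinematic factor |dx/dθ| = 0.0077579 m.
ω = v/|dx/dθ| = 1.59/0.0077579 = 204.95 rad/s.
N = 60ω/(2π) = 1957.1 rpm.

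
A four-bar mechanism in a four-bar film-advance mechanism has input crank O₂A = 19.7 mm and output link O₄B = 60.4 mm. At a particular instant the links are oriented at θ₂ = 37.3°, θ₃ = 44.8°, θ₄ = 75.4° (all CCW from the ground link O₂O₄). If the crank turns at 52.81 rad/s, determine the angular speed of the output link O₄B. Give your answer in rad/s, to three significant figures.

4.42

ω₂ = 52.81 rad/s
Differentiating the loop-closure r₂e^{iθ₂}+r₃e^{iθ₃}=r₁+r₄e^{iθ₄} gives r₂ω₂e^{iθ₂}+r₃ω₃e^{iθ₃}=r₄ω₄e^{iθ₄}.
Eliminating the other unknown: ω₄ = r₂ω₂ sin(θ₂−θ₃) / [r₄ sin(θ₄−θ₃)].
Numerator sine = -0.13053; denominator sine = +0.50904.
Result = 0.0197·52.81·(-0.13053) / (0.0604·(+0.50904)) = -4.4166 rad/s; magnitude 4.4166 rad/s.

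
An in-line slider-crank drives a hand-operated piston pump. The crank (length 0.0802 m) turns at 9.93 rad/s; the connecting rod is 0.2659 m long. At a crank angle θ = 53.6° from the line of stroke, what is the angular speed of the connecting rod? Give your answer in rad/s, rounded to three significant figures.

ω = 9.93 rad/s
The rod makes angle φ with the slider axis where L sinφ = r sinθ; differentiating, L cosφ·φ̇ = r ω cosθ.
L cosφ = √(L² − r² sin²θ) = 0.25795 m.
|ω_rod| = r ω |cosθ| / √(L² − r² sin²θ) = 0.0802·9.93·0.59342/0.25795 = 1.8321 rad/s.

1.83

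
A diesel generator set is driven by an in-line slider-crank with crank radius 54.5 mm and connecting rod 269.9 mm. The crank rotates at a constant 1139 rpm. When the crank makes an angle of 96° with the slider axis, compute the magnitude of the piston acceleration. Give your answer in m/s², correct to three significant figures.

237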